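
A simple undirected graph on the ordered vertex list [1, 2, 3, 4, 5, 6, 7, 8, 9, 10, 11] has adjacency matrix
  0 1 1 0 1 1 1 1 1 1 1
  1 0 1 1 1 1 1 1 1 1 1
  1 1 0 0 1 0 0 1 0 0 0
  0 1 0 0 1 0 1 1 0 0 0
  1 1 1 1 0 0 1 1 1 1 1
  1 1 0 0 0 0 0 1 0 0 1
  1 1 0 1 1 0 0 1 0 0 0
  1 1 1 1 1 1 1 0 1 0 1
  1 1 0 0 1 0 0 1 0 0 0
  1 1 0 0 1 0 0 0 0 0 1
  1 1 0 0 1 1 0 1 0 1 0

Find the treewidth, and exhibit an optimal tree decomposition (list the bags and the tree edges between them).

Treewidth 4.
One such decomposition:
Bags: B1 = {1, 2, 5, 8, 11}  B2 = {1, 2, 5, 10, 11}  B3 = {1, 2, 5, 7, 8}  B4 = {2, 4, 5, 7, 8}  B5 = {1, 2, 3, 5, 8}  B6 = {1, 2, 5, 8, 9}  B7 = {1, 2, 6, 8, 11}
Tree: B1–B2, B1–B3, B3–B4, B3–B5, B3–B6, B1–B7

Each bag holds 5 vertices, so the decomposition has width 4, which upper-bounds the treewidth. For the lower bound, the 5 vertices {1, 2, 3, 5, 8} are pairwise adjacent, and any tree decomposition puts a clique entirely inside one bag — forcing width ≥ 4. Combining the bounds, tw(G) = 4.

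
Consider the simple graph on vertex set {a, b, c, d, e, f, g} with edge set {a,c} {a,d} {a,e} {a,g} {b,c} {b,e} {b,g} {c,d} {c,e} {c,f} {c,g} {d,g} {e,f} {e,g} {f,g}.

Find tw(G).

3

A width-3 tree decomposition is:
Bags: B1 = {c, e, f, g}  B2 = {a, c, e, g}  B3 = {a, c, d, g}  B4 = {b, c, e, g}
Tree: B1–B2, B2–B3, B1–B4
Each bag holds 4 vertices, so the decomposition has width 3, which upper-bounds the treewidth. For the lower bound, the 4 vertices {a, c, d, g} are pairwise adjacent, and any tree decomposition puts a clique entirely inside one bag — forcing width ≥ 3. Hence tw(G) = 3 exactly.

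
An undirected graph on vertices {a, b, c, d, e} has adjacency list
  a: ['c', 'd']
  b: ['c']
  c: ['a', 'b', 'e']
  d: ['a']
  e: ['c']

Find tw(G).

1

A width-1 tree decomposition is:
Bags: B1 = {a, c}  B2 = {a, d}  B3 = {c, e}  B4 = {b, c}
Tree: B1–B2, B1–B3, B3–B4
Each bag holds 2 vertices, so the decomposition has width 1, which upper-bounds the treewidth. G has an edge, so its treewidth is at least 1. Therefore the treewidth is 1.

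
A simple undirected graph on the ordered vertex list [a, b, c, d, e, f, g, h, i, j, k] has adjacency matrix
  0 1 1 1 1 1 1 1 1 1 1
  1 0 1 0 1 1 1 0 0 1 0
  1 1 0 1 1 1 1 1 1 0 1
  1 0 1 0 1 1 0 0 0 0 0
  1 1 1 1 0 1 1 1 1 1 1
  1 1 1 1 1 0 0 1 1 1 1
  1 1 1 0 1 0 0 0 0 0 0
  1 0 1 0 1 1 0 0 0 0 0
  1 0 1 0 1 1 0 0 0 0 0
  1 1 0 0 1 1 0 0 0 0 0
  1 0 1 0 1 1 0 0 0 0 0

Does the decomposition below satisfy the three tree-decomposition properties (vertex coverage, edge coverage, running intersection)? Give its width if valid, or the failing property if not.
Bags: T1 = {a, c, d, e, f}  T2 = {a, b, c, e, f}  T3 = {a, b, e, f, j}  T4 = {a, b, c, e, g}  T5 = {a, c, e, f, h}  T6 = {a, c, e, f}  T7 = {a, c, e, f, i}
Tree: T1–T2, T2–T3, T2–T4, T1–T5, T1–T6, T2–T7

A tree decomposition must satisfy three properties: every vertex lies in some bag; for every edge, both endpoints lie together in some bag; and for every vertex, the bags containing it form a connected subtree. Here vertex k appears in no bag, so the decomposition is invalid.

No — vertex k appears in no bag.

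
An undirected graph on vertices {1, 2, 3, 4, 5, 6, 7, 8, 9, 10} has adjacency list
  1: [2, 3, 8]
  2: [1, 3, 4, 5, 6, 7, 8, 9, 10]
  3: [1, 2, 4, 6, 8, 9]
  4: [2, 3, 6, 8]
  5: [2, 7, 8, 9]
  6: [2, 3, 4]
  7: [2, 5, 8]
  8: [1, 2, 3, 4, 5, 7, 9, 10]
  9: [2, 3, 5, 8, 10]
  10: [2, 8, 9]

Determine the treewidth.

A width-3 tree decomposition is:
Bags: B1 = {2, 3, 8, 9}  B2 = {1, 2, 3, 8}  B3 = {2, 5, 8, 9}  B4 = {2, 3, 4, 8}  B5 = {2, 5, 7, 8}  B6 = {2, 3, 4, 6}  B7 = {2, 8, 9, 10}
Tree: B1–B2, B1–B3, B2–B4, B3–B5, B4–B6, B1–B7
The largest bag has 4 vertices, giving width 3; this decomposition certifies tw(G) ≤ 3. On the other hand G contains the 4-clique {2, 8, 9, 10}. A clique must lie in a single bag of any decomposition, so no decomposition can have width below 3. Therefore the treewidth is 3.

3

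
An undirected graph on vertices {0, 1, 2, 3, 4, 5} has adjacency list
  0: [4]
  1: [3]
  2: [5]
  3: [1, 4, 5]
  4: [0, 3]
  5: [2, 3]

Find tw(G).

A width-1 tree decomposition is:
Bags: B1 = {3, 4}  B2 = {3, 5}  B3 = {0, 4}  B4 = {1, 3}  B5 = {2, 5}
Tree: B1–B2, B1–B3, B1–B4, B2–B5
Every bag has size at most 2, so the width is 2 − 1 = 1 and tw(G) ≤ 1. Since G has at least one edge (e.g. 4–3), it is not an edgeless graph, so tw(G) ≥ 1. Combining the bounds, tw(G) = 1.

1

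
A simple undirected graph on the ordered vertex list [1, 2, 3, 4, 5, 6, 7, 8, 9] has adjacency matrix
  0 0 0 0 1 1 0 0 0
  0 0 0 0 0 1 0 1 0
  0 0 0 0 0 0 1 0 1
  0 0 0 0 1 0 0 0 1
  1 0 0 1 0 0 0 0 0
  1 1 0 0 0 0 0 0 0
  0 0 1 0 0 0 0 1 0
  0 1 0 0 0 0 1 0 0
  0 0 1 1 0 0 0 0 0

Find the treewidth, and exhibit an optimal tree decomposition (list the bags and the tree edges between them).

Treewidth 2.
One such decomposition:
Bags: B1 = {3, 7, 8}  B2 = {2, 3, 8}  B3 = {2, 3, 6}  B4 = {1, 3, 6}  B5 = {1, 3, 5}  B6 = {3, 4, 5}  B7 = {3, 4, 9}
Tree: B1–B2, B2–B3, B3–B4, B4–B5, B5–B6, B6–B7

The largest bag has 3 vertices, giving width 2; this decomposition certifies tw(G) ≤ 2. Since 3–7–8–2–6–1–5–4–9–3 is a cycle in G, G is not acyclic. Forests are exactly the graphs of treewidth ≤ 1, so tw(G) ≥ 2. The upper and lower bounds meet at 2, so that is the treewidth.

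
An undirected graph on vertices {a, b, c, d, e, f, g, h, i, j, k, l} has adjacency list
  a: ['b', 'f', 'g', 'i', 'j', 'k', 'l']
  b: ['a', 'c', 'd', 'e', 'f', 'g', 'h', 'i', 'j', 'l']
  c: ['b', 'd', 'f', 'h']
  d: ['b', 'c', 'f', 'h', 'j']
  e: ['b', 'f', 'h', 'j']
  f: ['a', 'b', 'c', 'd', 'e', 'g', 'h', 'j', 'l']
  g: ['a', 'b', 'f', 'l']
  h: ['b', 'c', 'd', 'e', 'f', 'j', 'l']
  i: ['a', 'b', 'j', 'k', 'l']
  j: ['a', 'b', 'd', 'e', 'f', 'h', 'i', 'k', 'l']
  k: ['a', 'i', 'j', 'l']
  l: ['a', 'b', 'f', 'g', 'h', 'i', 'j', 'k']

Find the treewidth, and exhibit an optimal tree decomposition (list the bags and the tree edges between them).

Every bag has size at most 5, so the width is 5 − 1 = 4 and tw(G) ≤ 4. Conversely, {a, i, j, k, l} is a clique of size 5, and the vertices of any clique must share a bag in every tree decomposition; so some bag has ≥ 5 vertices and tw(G) ≥ 4. The upper and lower bounds meet at 4, so that is the treewidth.

Treewidth 4.
One such decomposition:
Bags: B1 = {a, b, f, j, l}  B2 = {a, b, f, g, l}  B3 = {b, f, h, j, l}  B4 = {b, e, f, h, j}  B5 = {b, d, f, h, j}  B6 = {b, c, d, f, h}  B7 = {a, b, i, j, l}  B8 = {a, i, j, k, l}
Tree: B1–B2, B1–B3, B3–B4, B4–B5, B5–B6, B1–B7, B7–B8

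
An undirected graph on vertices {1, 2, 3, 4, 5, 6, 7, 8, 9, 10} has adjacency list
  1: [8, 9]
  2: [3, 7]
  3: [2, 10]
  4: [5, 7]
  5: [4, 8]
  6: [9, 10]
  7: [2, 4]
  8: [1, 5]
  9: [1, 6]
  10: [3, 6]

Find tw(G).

2

A width-2 tree decomposition is:
Bags: B1 = {2, 3, 10}  B2 = {2, 7, 10}  B3 = {4, 7, 10}  B4 = {4, 5, 10}  B5 = {5, 8, 10}  B6 = {1, 8, 10}  B7 = {1, 9, 10}  B8 = {6, 9, 10}
Tree: B1–B2, B2–B3, B3–B4, B4–B5, B5–B6, B6–B7, B7–B8
Every bag has size at most 3, so the width is 3 − 1 = 2 and tw(G) ≤ 2. Since 10–3–2–7–4–5–8–1–9–6–10 is a cycle in G, G is not acyclic. Forests are exactly the graphs of treewidth ≤ 1, so tw(G) ≥ 2. Hence tw(G) = 2 exactly.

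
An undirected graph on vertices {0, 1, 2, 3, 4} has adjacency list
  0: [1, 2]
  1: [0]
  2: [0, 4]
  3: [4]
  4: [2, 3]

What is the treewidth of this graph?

A width-1 tree decomposition is:
Bags: B1 = {0, 1}  B2 = {0, 2}  B3 = {2, 4}  B4 = {3, 4}
Tree: B1–B2, B2–B3, B3–B4
The largest bag has 2 vertices, giving width 1; this decomposition certifies tw(G) ≤ 1. G has an edge, so its treewidth is at least 1. Hence tw(G) = 1 exactly.

1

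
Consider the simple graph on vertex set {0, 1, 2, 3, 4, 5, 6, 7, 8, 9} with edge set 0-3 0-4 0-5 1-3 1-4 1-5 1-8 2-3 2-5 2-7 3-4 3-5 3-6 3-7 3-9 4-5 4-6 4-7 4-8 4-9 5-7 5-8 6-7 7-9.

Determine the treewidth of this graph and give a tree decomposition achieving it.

The largest bag has 4 vertices, giving width 3; this decomposition certifies tw(G) ≤ 3. On the other hand G contains the 4-clique {1, 4, 5, 8}. A clique must lie in a single bag of any decomposition, so no decomposition can have width below 3. The upper and lower bounds meet at 3, so that is the treewidth.

Treewidth 3.
Bags: B1 = {3, 4, 6, 7}  B2 = {3, 4, 5, 7}  B3 = {1, 3, 4, 5}  B4 = {2, 3, 5, 7}  B5 = {1, 4, 5, 8}  B6 = {3, 4, 7, 9}  B7 = {0, 3, 4, 5}
Tree: B1–B2, B2–B3, B2–B4, B3–B5, B2–B6, B3–B7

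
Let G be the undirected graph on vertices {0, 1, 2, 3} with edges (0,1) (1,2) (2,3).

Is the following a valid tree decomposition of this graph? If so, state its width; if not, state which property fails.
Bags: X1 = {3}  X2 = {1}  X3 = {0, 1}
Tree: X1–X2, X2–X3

No — vertex 2 appears in no bag.

A tree decomposition must satisfy three properties: every vertex lies in some bag; for every edge, both endpoints lie together in some bag; and for every vertex, the bags containing it form a connected subtree. Here vertex 2 appears in no bag, so the decomposition is invalid.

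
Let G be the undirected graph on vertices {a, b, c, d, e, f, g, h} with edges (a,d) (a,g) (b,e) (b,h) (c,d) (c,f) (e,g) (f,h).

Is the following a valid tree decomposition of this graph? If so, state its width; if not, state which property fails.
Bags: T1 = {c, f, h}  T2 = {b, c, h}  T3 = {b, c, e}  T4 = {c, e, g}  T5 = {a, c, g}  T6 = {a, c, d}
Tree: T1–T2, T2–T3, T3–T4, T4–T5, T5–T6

Yes; width 2.

Checking the three conditions: (i) the bags cover all of {a, b, c, d, e, f, g, h}; (ii) for each edge, some bag contains both endpoints; (iii) the bags containing any fixed vertex form a subtree. All hold, so the decomposition is valid with width 3 − 1 = 2.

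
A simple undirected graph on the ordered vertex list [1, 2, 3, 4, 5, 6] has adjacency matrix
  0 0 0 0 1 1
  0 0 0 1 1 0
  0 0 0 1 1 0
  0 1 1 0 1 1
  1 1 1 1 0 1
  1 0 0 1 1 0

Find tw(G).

A width-2 tree decomposition is:
Bags: B1 = {4, 5, 6}  B2 = {2, 4, 5}  B3 = {1, 5, 6}  B4 = {3, 4, 5}
Tree: B1–B2, B1–B3, B2–B4
The largest bag has 3 vertices, giving width 2; this decomposition certifies tw(G) ≤ 2. For the lower bound, the 3 vertices {1, 5, 6} are pairwise adjacent, and any tree decomposition puts a clique entirely inside one bag — forcing width ≥ 2. Hence tw(G) = 2 exactly.

2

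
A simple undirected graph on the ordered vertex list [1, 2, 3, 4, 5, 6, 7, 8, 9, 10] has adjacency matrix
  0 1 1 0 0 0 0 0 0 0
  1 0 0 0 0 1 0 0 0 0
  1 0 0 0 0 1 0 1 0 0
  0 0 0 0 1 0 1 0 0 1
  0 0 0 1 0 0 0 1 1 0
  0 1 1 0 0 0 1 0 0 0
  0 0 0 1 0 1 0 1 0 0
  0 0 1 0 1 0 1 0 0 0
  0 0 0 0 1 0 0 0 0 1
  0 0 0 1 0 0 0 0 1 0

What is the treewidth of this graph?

2

A width-2 tree decomposition is:
Bags: B1 = {1, 2, 6}  B2 = {1, 3, 6}  B3 = {3, 6, 7}  B4 = {3, 7, 8}  B5 = {4, 7, 8}  B6 = {4, 5, 8}  B7 = {4, 5, 10}  B8 = {5, 9, 10}
Tree: B1–B2, B2–B3, B3–B4, B4–B5, B5–B6, B6–B7, B7–B8
The largest bag has 3 vertices, giving width 2; this decomposition certifies tw(G) ≤ 2. The edges 2–1–3–6–2 form a cycle, so G is not a tree and its treewidth is at least 2. Hence tw(G) = 2 exactly.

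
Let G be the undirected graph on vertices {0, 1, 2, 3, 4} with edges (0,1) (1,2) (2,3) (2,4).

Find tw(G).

A width-1 tree decomposition is:
Bags: B1 = {1, 2}  B2 = {2, 4}  B3 = {2, 3}  B4 = {0, 1}
Tree: B1–B2, B2–B3, B1–B4
The largest bag has 2 vertices, giving width 1; this decomposition certifies tw(G) ≤ 1. G has an edge, so its treewidth is at least 1. Hence tw(G) = 1 exactly.

1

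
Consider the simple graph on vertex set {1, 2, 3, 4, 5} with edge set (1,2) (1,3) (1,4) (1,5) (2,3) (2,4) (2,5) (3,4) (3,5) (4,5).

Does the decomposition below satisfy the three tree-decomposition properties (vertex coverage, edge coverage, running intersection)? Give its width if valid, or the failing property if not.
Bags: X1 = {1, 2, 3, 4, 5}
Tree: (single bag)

Yes; width 4.

Checking the three conditions: (i) the bags cover all of {1, 2, 3, 4, 5}; (ii) for each edge, some bag contains both endpoints; (iii) the bags containing any fixed vertex form a subtree. All hold, so the decomposition is valid with width 5 − 1 = 4.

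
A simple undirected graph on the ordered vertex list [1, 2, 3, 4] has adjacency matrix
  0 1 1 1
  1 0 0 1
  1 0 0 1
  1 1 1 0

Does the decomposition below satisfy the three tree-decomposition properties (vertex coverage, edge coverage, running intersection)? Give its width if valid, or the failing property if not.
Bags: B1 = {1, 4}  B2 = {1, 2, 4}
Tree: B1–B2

No — vertex 3 appears in no bag.

A tree decomposition must satisfy three properties: every vertex lies in some bag; for every edge, both endpoints lie together in some bag; and for every vertex, the bags containing it form a connected subtree. Here vertex 3 appears in no bag, so the decomposition is invalid.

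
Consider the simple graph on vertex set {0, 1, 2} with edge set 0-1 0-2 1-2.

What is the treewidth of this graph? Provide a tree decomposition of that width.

Treewidth 2.
One such decomposition:
Bags: B1 = {0, 1, 2}
Tree: (single bag)

A single bag containing all 3 vertices is trivially a valid decomposition of width 2. For the lower bound, the 3 vertices {0, 1, 2} are pairwise adjacent, and any tree decomposition puts a clique entirely inside one bag — forcing width ≥ 2. Hence tw(G) = 2 exactly.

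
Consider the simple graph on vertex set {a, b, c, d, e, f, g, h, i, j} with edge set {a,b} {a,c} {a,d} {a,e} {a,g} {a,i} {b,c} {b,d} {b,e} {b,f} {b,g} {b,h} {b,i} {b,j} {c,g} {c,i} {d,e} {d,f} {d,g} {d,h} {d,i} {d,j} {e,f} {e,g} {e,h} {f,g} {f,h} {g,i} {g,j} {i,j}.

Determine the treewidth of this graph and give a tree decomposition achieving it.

Treewidth 4.
One optimal decomposition is:
Bags: B1 = {a, b, d, g, i}  B2 = {a, b, c, g, i}  B3 = {a, b, d, e, g}  B4 = {b, d, e, f, g}  B5 = {b, d, e, f, h}  B6 = {b, d, g, i, j}
Tree: B1–B2, B1–B3, B3–B4, B4–B5, B1–B6

Every bag has size at most 5, so the width is 5 − 1 = 4 and tw(G) ≤ 4. On the other hand G contains the 5-clique {b, d, e, f, g}. A clique must lie in a single bag of any decomposition, so no decomposition can have width below 4. Combining the bounds, tw(G) = 4.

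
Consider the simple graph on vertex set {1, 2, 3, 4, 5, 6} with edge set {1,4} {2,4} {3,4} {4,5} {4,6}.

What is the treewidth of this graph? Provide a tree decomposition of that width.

Each bag holds 2 vertices, so the decomposition has width 1, which upper-bounds the treewidth. Any graph with an edge has treewidth ≥ 1, and G has the edge 4–1. Combining the bounds, tw(G) = 1.

Treewidth 1.
One optimal decomposition is:
Bags: B1 = {1, 4}  B2 = {2, 4}  B3 = {4, 6}  B4 = {3, 4}  B5 = {4, 5}
Tree: B1–B2, B1–B3, B2–B4, B2–B5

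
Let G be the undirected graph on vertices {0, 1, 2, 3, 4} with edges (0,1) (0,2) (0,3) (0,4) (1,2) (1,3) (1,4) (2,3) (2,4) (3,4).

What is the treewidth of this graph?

A width-4 tree decomposition is:
Bags: B1 = {0, 1, 2, 3, 4}
Tree: (single bag)
A single bag containing all 5 vertices is trivially a valid decomposition of width 4. For the lower bound, the 5 vertices {0, 1, 2, 3, 4} are pairwise adjacent, and any tree decomposition puts a clique entirely inside one bag — forcing width ≥ 4. Therefore the treewidth is 4.

4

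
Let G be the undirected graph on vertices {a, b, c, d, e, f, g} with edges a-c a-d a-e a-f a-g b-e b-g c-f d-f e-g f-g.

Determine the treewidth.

A width-2 tree decomposition is:
Bags: B1 = {a, f, g}  B2 = {a, d, f}  B3 = {a, c, f}  B4 = {a, e, g}  B5 = {b, e, g}
Tree: B1–B2, B1–B3, B1–B4, B4–B5
Each bag holds 3 vertices, so the decomposition has width 2, which upper-bounds the treewidth. On the other hand G contains the 3-clique {a, e, g}. A clique must lie in a single bag of any decomposition, so no decomposition can have width below 2. The upper and lower bounds meet at 2, so that is the treewidth.

2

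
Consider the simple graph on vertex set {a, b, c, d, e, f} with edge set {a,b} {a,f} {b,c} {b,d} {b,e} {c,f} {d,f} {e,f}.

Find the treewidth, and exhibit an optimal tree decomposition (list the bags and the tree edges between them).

Treewidth 2.
One such decomposition:
Bags: B1 = {b, c, f}  B2 = {b, d, f}  B3 = {b, e, f}  B4 = {a, b, f}
Tree: B1–B2, B2–B3, B3–B4

Every bag has size at most 3, so the width is 3 − 1 = 2 and tw(G) ≤ 2. For the lower bound, G contains the cycle c–f–d–b–c, so G is not a forest; only forests have treewidth ≤ 1, hence tw(G) ≥ 2. The upper and lower bounds meet at 2, so that is the treewidth.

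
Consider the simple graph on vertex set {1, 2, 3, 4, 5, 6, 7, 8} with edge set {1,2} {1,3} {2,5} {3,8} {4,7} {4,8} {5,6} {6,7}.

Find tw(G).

2

A width-2 tree decomposition is:
Bags: B1 = {4, 6, 7}  B2 = {4, 6, 8}  B3 = {3, 6, 8}  B4 = {1, 3, 6}  B5 = {1, 2, 6}  B6 = {2, 5, 6}
Tree: B1–B2, B2–B3, B3–B4, B4–B5, B5–B6
Each bag holds 3 vertices, so the decomposition has width 2, which upper-bounds the treewidth. The edges 6–7–4–8–3–1–2–5–6 form a cycle, so G is not a tree and its treewidth is at least 2. Therefore the treewidth is 2.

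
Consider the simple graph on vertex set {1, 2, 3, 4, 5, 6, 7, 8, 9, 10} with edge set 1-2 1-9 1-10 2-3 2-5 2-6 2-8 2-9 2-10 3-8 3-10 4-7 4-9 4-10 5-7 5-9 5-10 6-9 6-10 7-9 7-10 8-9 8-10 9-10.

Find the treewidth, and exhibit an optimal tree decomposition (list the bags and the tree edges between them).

Each bag holds 4 vertices, so the decomposition has width 3, which upper-bounds the treewidth. Conversely, {2, 8, 9, 10} is a clique of size 4, and the vertices of any clique must share a bag in every tree decomposition; so some bag has ≥ 4 vertices and tw(G) ≥ 3. Therefore the treewidth is 3.

Treewidth 3.
One optimal decomposition is:
Bags: B1 = {2, 5, 9, 10}  B2 = {2, 6, 9, 10}  B3 = {5, 7, 9, 10}  B4 = {1, 2, 9, 10}  B5 = {2, 8, 9, 10}  B6 = {2, 3, 8, 10}  B7 = {4, 7, 9, 10}
Tree: B1–B2, B1–B3, B1–B4, B2–B5, B5–B6, B3–B7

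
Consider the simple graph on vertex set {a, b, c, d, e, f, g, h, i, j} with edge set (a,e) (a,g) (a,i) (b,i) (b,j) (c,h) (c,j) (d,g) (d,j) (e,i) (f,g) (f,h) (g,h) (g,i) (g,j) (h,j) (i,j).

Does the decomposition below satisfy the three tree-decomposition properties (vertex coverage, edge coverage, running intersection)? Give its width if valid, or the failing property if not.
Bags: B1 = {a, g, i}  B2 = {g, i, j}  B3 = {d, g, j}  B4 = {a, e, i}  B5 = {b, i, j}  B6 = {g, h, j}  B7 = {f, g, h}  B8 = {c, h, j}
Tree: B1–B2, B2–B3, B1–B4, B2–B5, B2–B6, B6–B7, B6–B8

Yes; width 2.

Checking the three conditions: (i) the bags cover all of {a, b, c, d, e, f, g, h, i, j}; (ii) for each edge, some bag contains both endpoints; (iii) the bags containing any fixed vertex form a subtree. All hold, so the decomposition is valid with width 3 − 1 = 2.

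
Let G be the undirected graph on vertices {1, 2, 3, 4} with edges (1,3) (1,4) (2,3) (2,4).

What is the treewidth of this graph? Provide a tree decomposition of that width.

Every bag has size at most 3, so the width is 3 − 1 = 2 and tw(G) ≤ 2. The edges 2–4–1–3–2 form a cycle, so G is not a tree and its treewidth is at least 2. Combining the bounds, tw(G) = 2.

Treewidth 2.
One optimal decomposition is:
Bags: B1 = {1, 2, 4}  B2 = {1, 2, 3}
Tree: B1–B2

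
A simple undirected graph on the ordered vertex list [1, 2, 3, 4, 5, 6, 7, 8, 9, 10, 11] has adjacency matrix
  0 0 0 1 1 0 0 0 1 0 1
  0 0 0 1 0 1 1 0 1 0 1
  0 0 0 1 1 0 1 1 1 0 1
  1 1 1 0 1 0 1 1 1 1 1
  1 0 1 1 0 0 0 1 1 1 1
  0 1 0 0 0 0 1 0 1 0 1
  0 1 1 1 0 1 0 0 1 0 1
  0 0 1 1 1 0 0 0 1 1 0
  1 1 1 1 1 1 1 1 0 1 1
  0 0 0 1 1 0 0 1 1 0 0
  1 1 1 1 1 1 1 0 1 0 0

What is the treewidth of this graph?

A width-4 tree decomposition is:
Bags: B1 = {3, 4, 7, 9, 11}  B2 = {2, 4, 7, 9, 11}  B3 = {3, 4, 5, 9, 11}  B4 = {3, 4, 5, 8, 9}  B5 = {1, 4, 5, 9, 11}  B6 = {2, 6, 7, 9, 11}  B7 = {4, 5, 8, 9, 10}
Tree: B1–B2, B1–B3, B3–B4, B3–B5, B2–B6, B4–B7
Each bag holds 5 vertices, so the decomposition has width 4, which upper-bounds the treewidth. For the lower bound, the 5 vertices {2, 4, 7, 9, 11} are pairwise adjacent, and any tree decomposition puts a clique entirely inside one bag — forcing width ≥ 4. Hence tw(G) = 4 exactly.

4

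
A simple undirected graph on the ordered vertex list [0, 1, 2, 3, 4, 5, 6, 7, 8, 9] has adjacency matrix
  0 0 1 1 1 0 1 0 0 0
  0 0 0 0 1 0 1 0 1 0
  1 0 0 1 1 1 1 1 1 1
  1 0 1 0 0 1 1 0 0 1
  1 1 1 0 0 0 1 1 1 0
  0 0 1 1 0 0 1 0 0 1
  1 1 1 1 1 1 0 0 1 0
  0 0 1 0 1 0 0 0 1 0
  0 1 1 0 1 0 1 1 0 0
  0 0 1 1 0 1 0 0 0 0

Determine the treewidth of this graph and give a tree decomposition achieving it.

Treewidth 3.
One optimal decomposition is:
Bags: B1 = {2, 4, 6, 8}  B2 = {0, 2, 4, 6}  B3 = {0, 2, 3, 6}  B4 = {1, 4, 6, 8}  B5 = {2, 3, 5, 6}  B6 = {2, 3, 5, 9}  B7 = {2, 4, 7, 8}
Tree: B1–B2, B2–B3, B1–B4, B3–B5, B5–B6, B1–B7

The largest bag has 4 vertices, giving width 3; this decomposition certifies tw(G) ≤ 3. Conversely, {1, 4, 6, 8} is a clique of size 4, and the vertices of any clique must share a bag in every tree decomposition; so some bag has ≥ 4 vertices and tw(G) ≥ 3. Combining the bounds, tw(G) = 3.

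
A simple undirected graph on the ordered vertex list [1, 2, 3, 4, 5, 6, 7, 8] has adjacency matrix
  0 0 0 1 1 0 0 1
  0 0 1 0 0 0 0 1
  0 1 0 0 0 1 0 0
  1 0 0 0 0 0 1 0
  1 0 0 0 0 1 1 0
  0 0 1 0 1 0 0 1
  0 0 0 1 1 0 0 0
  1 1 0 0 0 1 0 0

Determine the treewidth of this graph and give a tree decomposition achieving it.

Treewidth 2.
One such decomposition:
Bags: B1 = {4, 5, 7}  B2 = {1, 4, 5}  B3 = {1, 5, 6}  B4 = {1, 6, 8}  B5 = {3, 6, 8}  B6 = {2, 3, 8}
Tree: B1–B2, B2–B3, B3–B4, B4–B5, B5–B6

Each bag holds 3 vertices, so the decomposition has width 2, which upper-bounds the treewidth. For the lower bound, G contains the cycle 7–4–1–5–7, so G is not a forest; only forests have treewidth ≤ 1, hence tw(G) ≥ 2. Hence tw(G) = 2 exactly.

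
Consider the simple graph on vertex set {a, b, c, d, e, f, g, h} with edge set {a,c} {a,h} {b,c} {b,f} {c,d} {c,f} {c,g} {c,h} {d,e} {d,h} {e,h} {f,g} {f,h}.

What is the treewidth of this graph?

2

A width-2 tree decomposition is:
Bags: B1 = {c, f, g}  B2 = {b, c, f}  B3 = {c, f, h}  B4 = {c, d, h}  B5 = {d, e, h}  B6 = {a, c, h}
Tree: B1–B2, B2–B3, B3–B4, B4–B5, B4–B6
Every bag has size at most 3, so the width is 3 − 1 = 2 and tw(G) ≤ 2. For the lower bound, the 3 vertices {d, e, h} are pairwise adjacent, and any tree decomposition puts a clique entirely inside one bag — forcing width ≥ 2. Hence tw(G) = 2 exactly.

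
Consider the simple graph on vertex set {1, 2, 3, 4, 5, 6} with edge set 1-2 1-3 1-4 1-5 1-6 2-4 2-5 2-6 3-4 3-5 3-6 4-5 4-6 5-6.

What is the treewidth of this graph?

4

A width-4 tree decomposition is:
Bags: B1 = {1, 2, 4, 5, 6}  B2 = {1, 3, 4, 5, 6}
Tree: B1–B2
Every bag has size at most 5, so the width is 5 − 1 = 4 and tw(G) ≤ 4. On the other hand G contains the 5-clique {1, 2, 4, 5, 6}. A clique must lie in a single bag of any decomposition, so no decomposition can have width below 4. Combining the bounds, tw(G) = 4.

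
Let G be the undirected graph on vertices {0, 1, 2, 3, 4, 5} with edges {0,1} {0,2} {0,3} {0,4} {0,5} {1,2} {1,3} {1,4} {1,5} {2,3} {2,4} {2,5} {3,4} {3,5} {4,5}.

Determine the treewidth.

5

A width-5 tree decomposition is:
Bags: B1 = {0, 1, 2, 3, 4, 5}
Tree: (single bag)
With just one bag of size 6, the width is 6 − 1 = 5, so tw(G) ≤ 5. On the other hand G contains the 6-clique {0, 1, 2, 3, 4, 5}. A clique must lie in a single bag of any decomposition, so no decomposition can have width below 5. The upper and lower bounds meet at 5, so that is the treewidth.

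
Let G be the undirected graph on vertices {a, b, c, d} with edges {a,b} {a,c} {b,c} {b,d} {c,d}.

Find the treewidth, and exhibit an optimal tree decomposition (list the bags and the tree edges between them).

Treewidth 2.
Bags: B1 = {b, c, d}  B2 = {a, b, c}
Tree: B1–B2

Every bag has size at most 3, so the width is 3 − 1 = 2 and tw(G) ≤ 2. On the other hand G contains the 3-clique {b, c, d}. A clique must lie in a single bag of any decomposition, so no decomposition can have width below 2. Combining the bounds, tw(G) = 2.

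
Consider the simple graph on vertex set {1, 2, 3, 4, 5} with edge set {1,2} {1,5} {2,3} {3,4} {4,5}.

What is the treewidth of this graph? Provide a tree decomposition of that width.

Treewidth 2.
One such decomposition:
Bags: B1 = {1, 4, 5}  B2 = {1, 2, 4}  B3 = {2, 3, 4}
Tree: B1–B2, B2–B3

The largest bag has 3 vertices, giving width 2; this decomposition certifies tw(G) ≤ 2. For the lower bound, G contains the cycle 4–5–1–2–3–4, so G is not a forest; only forests have treewidth ≤ 1, hence tw(G) ≥ 2. Combining the bounds, tw(G) = 2.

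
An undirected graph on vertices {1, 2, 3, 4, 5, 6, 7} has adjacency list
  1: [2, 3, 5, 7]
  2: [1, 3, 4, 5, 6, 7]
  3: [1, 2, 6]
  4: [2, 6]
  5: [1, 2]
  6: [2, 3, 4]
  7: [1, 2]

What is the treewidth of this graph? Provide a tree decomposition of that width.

Treewidth 2.
Bags: B1 = {2, 3, 6}  B2 = {1, 2, 3}  B3 = {1, 2, 5}  B4 = {1, 2, 7}  B5 = {2, 4, 6}
Tree: B1–B2, B2–B3, B2–B4, B1–B5

Every bag has size at most 3, so the width is 3 − 1 = 2 and tw(G) ≤ 2. On the other hand G contains the 3-clique {1, 2, 3}. A clique must lie in a single bag of any decomposition, so no decomposition can have width below 2. Combining the bounds, tw(G) = 2.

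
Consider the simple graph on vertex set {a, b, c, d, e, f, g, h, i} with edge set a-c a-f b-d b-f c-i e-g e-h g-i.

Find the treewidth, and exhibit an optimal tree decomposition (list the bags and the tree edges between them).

Treewidth 1.
One optimal decomposition is:
Bags: B1 = {e, h}  B2 = {e, g}  B3 = {g, i}  B4 = {c, i}  B5 = {a, c}  B6 = {a, f}  B7 = {b, f}  B8 = {b, d}
Tree: B1–B2, B2–B3, B3–B4, B4–B5, B5–B6, B6–B7, B7–B8

The largest bag has 2 vertices, giving width 1; this decomposition certifies tw(G) ≤ 1. G has an edge, so its treewidth is at least 1. Therefore the treewidth is 1.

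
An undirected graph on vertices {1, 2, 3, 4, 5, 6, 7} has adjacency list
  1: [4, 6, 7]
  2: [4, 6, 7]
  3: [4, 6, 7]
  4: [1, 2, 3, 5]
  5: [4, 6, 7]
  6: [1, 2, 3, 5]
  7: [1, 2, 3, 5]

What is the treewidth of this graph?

A width-3 tree decomposition is:
Bags: B1 = {4, 5, 6, 7}  B2 = {1, 4, 6, 7}  B3 = {2, 4, 6, 7}  B4 = {3, 4, 6, 7}
Tree: B1–B2, B2–B3, B3–B4
The largest bag has 4 vertices, giving width 3; this decomposition certifies tw(G) ≤ 3. For the lower bound: the 4 vertex sets {5,6}, {1,4}, {7}, {2} are disjoint, each induces a connected subgraph, and every pair is joined by at least one edge of G. Contracting each set to a single vertex therefore yields K_{4} as a minor, and since treewidth is minor-monotone, tw(G) ≥ tw(K_{4}) = 3. Hence tw(G) = 3 exactly.

3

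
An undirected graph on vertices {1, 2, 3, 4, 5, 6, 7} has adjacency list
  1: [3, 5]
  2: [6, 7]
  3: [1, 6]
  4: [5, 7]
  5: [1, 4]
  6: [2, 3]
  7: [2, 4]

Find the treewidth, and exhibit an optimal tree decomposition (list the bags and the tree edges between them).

Each bag holds 3 vertices, so the decomposition has width 2, which upper-bounds the treewidth. For the lower bound, G contains the cycle 4–5–1–3–6–2–7–4, so G is not a forest; only forests have treewidth ≤ 1, hence tw(G) ≥ 2. Combining the bounds, tw(G) = 2.

Treewidth 2.
One such decomposition:
Bags: B1 = {1, 4, 5}  B2 = {1, 3, 4}  B3 = {3, 4, 6}  B4 = {2, 4, 6}  B5 = {2, 4, 7}
Tree: B1–B2, B2–B3, B3–B4, B4–B5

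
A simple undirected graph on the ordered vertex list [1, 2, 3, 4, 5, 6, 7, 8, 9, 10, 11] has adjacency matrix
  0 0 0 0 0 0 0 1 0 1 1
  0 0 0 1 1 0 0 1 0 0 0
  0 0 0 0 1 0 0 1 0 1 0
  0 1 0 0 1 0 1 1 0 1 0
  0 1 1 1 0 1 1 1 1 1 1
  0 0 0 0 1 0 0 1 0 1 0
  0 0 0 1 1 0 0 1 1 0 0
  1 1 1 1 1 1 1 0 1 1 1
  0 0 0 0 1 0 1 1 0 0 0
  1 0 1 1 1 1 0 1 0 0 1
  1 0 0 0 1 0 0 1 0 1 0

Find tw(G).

A width-3 tree decomposition is:
Bags: B1 = {4, 5, 8, 10}  B2 = {4, 5, 7, 8}  B3 = {5, 8, 10, 11}  B4 = {1, 8, 10, 11}  B5 = {5, 6, 8, 10}  B6 = {3, 5, 8, 10}  B7 = {5, 7, 8, 9}  B8 = {2, 4, 5, 8}
Tree: B1–B2, B1–B3, B3–B4, B1–B5, B5–B6, B2–B7, B2–B8
Each bag holds 4 vertices, so the decomposition has width 3, which upper-bounds the treewidth. Conversely, {1, 8, 10, 11} is a clique of size 4, and the vertices of any clique must share a bag in every tree decomposition; so some bag has ≥ 4 vertices and tw(G) ≥ 3. Hence tw(G) = 3 exactly.

3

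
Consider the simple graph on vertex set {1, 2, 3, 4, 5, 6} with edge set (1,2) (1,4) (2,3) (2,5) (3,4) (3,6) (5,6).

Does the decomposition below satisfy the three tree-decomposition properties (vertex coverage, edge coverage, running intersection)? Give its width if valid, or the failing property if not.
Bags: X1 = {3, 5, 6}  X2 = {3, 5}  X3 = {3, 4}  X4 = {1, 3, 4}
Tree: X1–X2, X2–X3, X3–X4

A tree decomposition must satisfy three properties: every vertex lies in some bag; for every edge, both endpoints lie together in some bag; and for every vertex, the bags containing it form a connected subtree. Here vertex 2 appears in no bag, so the decomposition is invalid.

No — vertex 2 appears in no bag.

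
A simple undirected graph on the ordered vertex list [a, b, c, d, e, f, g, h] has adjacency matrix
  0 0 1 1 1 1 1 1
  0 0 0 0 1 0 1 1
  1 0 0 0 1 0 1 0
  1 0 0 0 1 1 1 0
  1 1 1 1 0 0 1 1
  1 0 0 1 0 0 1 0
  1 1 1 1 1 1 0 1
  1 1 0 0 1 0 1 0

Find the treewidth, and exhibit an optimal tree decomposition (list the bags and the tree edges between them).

Treewidth 3.
One optimal decomposition is:
Bags: B1 = {a, d, f, g}  B2 = {a, d, e, g}  B3 = {a, e, g, h}  B4 = {a, c, e, g}  B5 = {b, e, g, h}
Tree: B1–B2, B2–B3, B2–B4, B3–B5

Each bag holds 4 vertices, so the decomposition has width 3, which upper-bounds the treewidth. For the lower bound, the 4 vertices {a, d, e, g} are pairwise adjacent, and any tree decomposition puts a clique entirely inside one bag — forcing width ≥ 3. Combining the bounds, tw(G) = 3.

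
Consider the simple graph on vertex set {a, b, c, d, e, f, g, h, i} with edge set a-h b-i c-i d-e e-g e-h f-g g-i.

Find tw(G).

A width-1 tree decomposition is:
Bags: B1 = {e, g}  B2 = {g, i}  B3 = {e, h}  B4 = {d, e}  B5 = {b, i}  B6 = {c, i}  B7 = {f, g}  B8 = {a, h}
Tree: B1–B2, B1–B3, B3–B4, B2–B5, B2–B6, B1–B7, B3–B8
Each bag holds 2 vertices, so the decomposition has width 1, which upper-bounds the treewidth. Any graph with an edge has treewidth ≥ 1, and G has the edge g–e. Hence tw(G) = 1 exactly.

1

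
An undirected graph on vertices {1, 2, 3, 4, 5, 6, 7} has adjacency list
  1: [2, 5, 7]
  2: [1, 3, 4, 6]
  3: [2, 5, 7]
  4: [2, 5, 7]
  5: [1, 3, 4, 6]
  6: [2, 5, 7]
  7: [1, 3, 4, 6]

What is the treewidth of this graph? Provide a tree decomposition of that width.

Every bag has size at most 4, so the width is 4 − 1 = 3 and tw(G) ≤ 3. For the lower bound: the 4 vertex sets {2,3}, {1,7}, {5}, {4} are disjoint, each induces a connected subgraph, and every pair is joined by at least one edge of G. Contracting each set to a single vertex therefore yields K_{4} as a minor, and since treewidth is minor-monotone, tw(G) ≥ tw(K_{4}) = 3. Therefore the treewidth is 3.

Treewidth 3.
Bags: B1 = {2, 3, 5, 7}  B2 = {1, 2, 5, 7}  B3 = {2, 4, 5, 7}  B4 = {2, 5, 6, 7}
Tree: B1–B2, B2–B3, B3–B4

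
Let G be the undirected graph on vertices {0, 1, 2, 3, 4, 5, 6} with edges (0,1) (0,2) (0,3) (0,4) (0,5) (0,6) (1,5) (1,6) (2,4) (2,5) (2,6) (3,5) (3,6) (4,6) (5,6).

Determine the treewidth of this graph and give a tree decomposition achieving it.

Treewidth 3.
One such decomposition:
Bags: B1 = {0, 1, 5, 6}  B2 = {0, 2, 5, 6}  B3 = {0, 3, 5, 6}  B4 = {0, 2, 4, 6}
Tree: B1–B2, B1–B3, B2–B4

Each bag holds 4 vertices, so the decomposition has width 3, which upper-bounds the treewidth. For the lower bound, the 4 vertices {0, 2, 4, 6} are pairwise adjacent, and any tree decomposition puts a clique entirely inside one bag — forcing width ≥ 3. Therefore the treewidth is 3.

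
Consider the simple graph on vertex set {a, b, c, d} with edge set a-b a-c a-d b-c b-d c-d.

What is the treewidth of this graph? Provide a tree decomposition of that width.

Treewidth 3.
Bags: B1 = {a, b, c, d}
Tree: (single bag)

A single bag containing all 4 vertices is trivially a valid decomposition of width 3. Conversely, {a, b, c, d} is a clique of size 4, and the vertices of any clique must share a bag in every tree decomposition; so some bag has ≥ 4 vertices and tw(G) ≥ 3. Hence tw(G) = 3 exactly.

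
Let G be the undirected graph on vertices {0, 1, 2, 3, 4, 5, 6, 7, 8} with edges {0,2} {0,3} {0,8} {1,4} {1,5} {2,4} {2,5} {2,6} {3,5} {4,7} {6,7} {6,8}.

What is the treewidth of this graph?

3

A width-3 tree decomposition is:
Bags: B1 = {0, 6, 7, 8}  B2 = {0, 2, 6, 7}  B3 = {0, 2, 4, 7}  B4 = {0, 2, 3, 4}  B5 = {2, 3, 4, 5}  B6 = {1, 3, 4, 5}
Tree: B1–B2, B2–B3, B3–B4, B4–B5, B5–B6
The largest bag has 4 vertices, giving width 3; this decomposition certifies tw(G) ≤ 3. For the lower bound: the 4 vertex sets {6,7,8}, {0}, {2}, {1,3,4,5} are disjoint, each induces a connected subgraph, and every pair is joined by at least one edge of G. Contracting each set to a single vertex therefore yields K_{4} as a minor, and since treewidth is minor-monotone, tw(G) ≥ tw(K_{4}) = 3. Hence tw(G) = 3 exactly.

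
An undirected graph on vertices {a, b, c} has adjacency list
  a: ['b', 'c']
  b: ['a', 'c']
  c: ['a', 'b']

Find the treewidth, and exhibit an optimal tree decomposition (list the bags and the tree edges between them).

A single bag containing all 3 vertices is trivially a valid decomposition of width 2. On the other hand G contains the 3-clique {a, b, c}. A clique must lie in a single bag of any decomposition, so no decomposition can have width below 2. The upper and lower bounds meet at 2, so that is the treewidth.

Treewidth 2.
One optimal decomposition is:
Bags: B1 = {a, b, c}
Tree: (single bag)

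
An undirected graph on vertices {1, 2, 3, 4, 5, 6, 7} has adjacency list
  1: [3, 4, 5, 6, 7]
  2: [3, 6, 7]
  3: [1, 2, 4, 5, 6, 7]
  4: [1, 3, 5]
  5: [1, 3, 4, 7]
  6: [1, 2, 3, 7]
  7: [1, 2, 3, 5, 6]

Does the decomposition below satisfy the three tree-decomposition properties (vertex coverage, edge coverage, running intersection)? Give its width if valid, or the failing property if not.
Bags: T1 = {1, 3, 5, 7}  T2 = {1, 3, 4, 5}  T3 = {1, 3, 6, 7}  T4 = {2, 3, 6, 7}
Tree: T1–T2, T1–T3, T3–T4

Yes; width 3.

Every vertex of G appears in some bag (union = {1, 2, 3, 4, 5, 6, 7}); every edge is covered by a bag; and for each vertex v the set of bags containing v is connected in the bag tree. The decomposition is therefore valid. The largest bag has 4 vertices, so the width is 3.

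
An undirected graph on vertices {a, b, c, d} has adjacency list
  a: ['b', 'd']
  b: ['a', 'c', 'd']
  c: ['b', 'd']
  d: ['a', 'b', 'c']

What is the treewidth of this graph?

2

A width-2 tree decomposition is:
Bags: B1 = {b, c, d}  B2 = {a, b, d}
Tree: B1–B2
Each bag holds 3 vertices, so the decomposition has width 2, which upper-bounds the treewidth. For the lower bound, the 3 vertices {b, c, d} are pairwise adjacent, and any tree decomposition puts a clique entirely inside one bag — forcing width ≥ 2. The upper and lower bounds meet at 2, so that is the treewidth.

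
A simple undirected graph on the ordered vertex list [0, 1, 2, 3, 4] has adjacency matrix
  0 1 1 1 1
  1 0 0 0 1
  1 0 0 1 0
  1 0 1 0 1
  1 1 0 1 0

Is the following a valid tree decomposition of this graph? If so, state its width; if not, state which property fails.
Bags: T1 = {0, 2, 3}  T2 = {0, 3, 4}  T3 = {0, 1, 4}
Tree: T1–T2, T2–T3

Yes; width 2.

Vertex coverage: the bags together contain {0, 1, 2, 3, 4}, the full vertex set. Edge coverage: each edge of G has both endpoints in at least one bag. Running intersection: for every vertex, the bags containing it form a connected subtree. All three properties hold, so this is a valid tree decomposition of width max|bag| − 1 = 2, and hence tw(G) ≤ 2.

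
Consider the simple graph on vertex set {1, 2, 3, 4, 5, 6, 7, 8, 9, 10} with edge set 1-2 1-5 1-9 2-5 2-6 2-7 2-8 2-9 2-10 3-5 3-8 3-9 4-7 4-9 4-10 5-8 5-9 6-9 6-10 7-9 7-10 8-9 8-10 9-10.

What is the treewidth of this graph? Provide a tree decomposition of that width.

Each bag holds 4 vertices, so the decomposition has width 3, which upper-bounds the treewidth. For the lower bound, the 4 vertices {1, 2, 5, 9} are pairwise adjacent, and any tree decomposition puts a clique entirely inside one bag — forcing width ≥ 3. Hence tw(G) = 3 exactly.

Treewidth 3.
One optimal decomposition is:
Bags: B1 = {2, 8, 9, 10}  B2 = {2, 7, 9, 10}  B3 = {2, 5, 8, 9}  B4 = {3, 5, 8, 9}  B5 = {2, 6, 9, 10}  B6 = {1, 2, 5, 9}  B7 = {4, 7, 9, 10}
Tree: B1–B2, B1–B3, B3–B4, B1–B5, B3–B6, B2–B7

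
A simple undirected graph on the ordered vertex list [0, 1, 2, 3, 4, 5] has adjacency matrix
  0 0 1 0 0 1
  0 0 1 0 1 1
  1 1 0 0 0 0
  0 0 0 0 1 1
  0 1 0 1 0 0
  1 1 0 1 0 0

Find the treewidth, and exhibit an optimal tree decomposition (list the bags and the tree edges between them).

Every bag has size at most 3, so the width is 3 − 1 = 2 and tw(G) ≤ 2. Since 4–3–5–1–4 is a cycle in G, G is not acyclic. Forests are exactly the graphs of treewidth ≤ 1, so tw(G) ≥ 2. Hence tw(G) = 2 exactly.

Treewidth 2.
One optimal decomposition is:
Bags: B1 = {1, 3, 4}  B2 = {1, 3, 5}  B3 = {1, 2, 5}  B4 = {0, 2, 5}
Tree: B1–B2, B2–B3, B3–B4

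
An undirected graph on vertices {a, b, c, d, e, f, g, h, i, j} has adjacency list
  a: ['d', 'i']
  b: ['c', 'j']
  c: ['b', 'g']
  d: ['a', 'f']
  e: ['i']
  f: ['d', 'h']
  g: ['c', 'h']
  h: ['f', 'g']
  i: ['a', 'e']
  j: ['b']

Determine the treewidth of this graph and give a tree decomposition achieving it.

Treewidth 1.
Bags: B1 = {e, i}  B2 = {a, i}  B3 = {a, d}  B4 = {d, f}  B5 = {f, h}  B6 = {g, h}  B7 = {c, g}  B8 = {b, c}  B9 = {b, j}
Tree: B1–B2, B2–B3, B3–B4, B4–B5, B5–B6, B6–B7, B7–B8, B8–B9

Every bag has size at most 2, so the width is 2 − 1 = 1 and tw(G) ≤ 1. Since G has at least one edge (e.g. e–i), it is not an edgeless graph, so tw(G) ≥ 1. Combining the bounds, tw(G) = 1.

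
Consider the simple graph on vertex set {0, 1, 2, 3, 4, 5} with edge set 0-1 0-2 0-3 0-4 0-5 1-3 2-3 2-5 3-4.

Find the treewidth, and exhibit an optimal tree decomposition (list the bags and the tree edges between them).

Treewidth 2.
One such decomposition:
Bags: B1 = {0, 2, 3}  B2 = {0, 3, 4}  B3 = {0, 2, 5}  B4 = {0, 1, 3}
Tree: B1–B2, B1–B3, B1–B4

The largest bag has 3 vertices, giving width 2; this decomposition certifies tw(G) ≤ 2. For the lower bound, the 3 vertices {0, 1, 3} are pairwise adjacent, and any tree decomposition puts a clique entirely inside one bag — forcing width ≥ 2. Hence tw(G) = 2 exactly.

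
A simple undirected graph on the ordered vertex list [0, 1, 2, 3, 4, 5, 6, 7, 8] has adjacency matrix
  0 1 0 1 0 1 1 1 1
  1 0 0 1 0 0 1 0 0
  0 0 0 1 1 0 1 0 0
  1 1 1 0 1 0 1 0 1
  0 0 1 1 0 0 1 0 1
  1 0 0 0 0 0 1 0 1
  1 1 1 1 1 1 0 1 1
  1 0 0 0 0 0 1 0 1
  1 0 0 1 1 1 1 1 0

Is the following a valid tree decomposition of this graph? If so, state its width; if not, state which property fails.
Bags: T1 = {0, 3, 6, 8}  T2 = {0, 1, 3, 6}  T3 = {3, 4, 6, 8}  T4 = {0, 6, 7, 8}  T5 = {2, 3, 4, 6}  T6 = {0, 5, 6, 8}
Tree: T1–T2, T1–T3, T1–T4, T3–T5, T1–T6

Yes; width 3.

Checking the three conditions: (i) the bags cover all of {0, 1, 2, 3, 4, 5, 6, 7, 8}; (ii) for each edge, some bag contains both endpoints; (iii) the bags containing any fixed vertex form a subtree. All hold, so the decomposition is valid with width 4 − 1 = 3.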